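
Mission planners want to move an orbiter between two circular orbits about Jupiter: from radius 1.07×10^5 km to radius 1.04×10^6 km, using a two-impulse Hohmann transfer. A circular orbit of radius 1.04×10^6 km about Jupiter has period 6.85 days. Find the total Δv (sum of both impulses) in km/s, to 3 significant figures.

From Kepler's third law T² = 4π²r³/μ at r = 1.04×10^6 km, T = 6.85 days = 6.85 × 86400 s = 5.9184×10^5 s: μ = 4π²r³/T² = 1.26780×10^8 km³/s².
Semi-major axis of the transfer orbit: a_t = (1.070×10^5 + 1.040×10^6)/2 = 5.735×10^5 km.
At r₁ the circular-orbit speed is v₁ = √(μ/r₁) = 34.42 km/s.
Transfer-orbit speed at r₁ (vis-viva): v_p = √[μ(2/r₁ − 1/a_t)] = 46.35 km/s.
First burn Δv₁ = |v_p − v₁| = 11.93 km/s.
At r₂, v₂ = √(μ/r₂) = 11.041 km/s.
Transfer-orbit speed at r₂: v_a = √[μ(2/r₂ − 1/a_t)] = 4.7691 km/s.
Second burn Δv₂ = |v₂ − v_a| = 6.272 km/s.
Total Δv = Δv₁ + Δv₂ = 18.20 km/s.

Δv = 18.2 km/s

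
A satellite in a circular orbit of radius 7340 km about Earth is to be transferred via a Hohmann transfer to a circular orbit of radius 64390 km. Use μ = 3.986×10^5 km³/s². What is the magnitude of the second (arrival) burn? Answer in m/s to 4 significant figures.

Δv₂ = 1362 m/s

Transfer-ellipse semi-major axis a_t = (r₁ + r₂)/2 = (7340 + 64390)/2 = 35865 km.
On the circular orbit at r = 64390 km, v_c = √(μ/r) = 2.488 km/s.
Transfer-orbit speed at the same r (vis-viva, a = a_t): v_t = √[μ(2/r − 1/a_t)] = 1.126 km/s.
Δv₂ = |v_t − v_c| = |1.126 − 2.488| = 1.362 km/s.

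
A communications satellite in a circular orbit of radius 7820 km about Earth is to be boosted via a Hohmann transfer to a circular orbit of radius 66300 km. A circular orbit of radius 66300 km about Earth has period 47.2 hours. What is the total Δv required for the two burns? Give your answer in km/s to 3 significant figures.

From Kepler's third law T² = 4π²r³/μ at r = 66300 km, T = 47.2 hours = 47.2 × 3600 s = 1.6992×10^5 s: μ = 4π²r³/T² = 3.98484×10^5 km³/s².
The Hohmann ellipse has a_t = (r₁ + r₂)/2 = 37060 km.
At r₁ the circular-orbit speed is v₁ = √(μ/r₁) = 7.138423 km/s.
On the transfer ellipse at r₁, vis-viva equation gives v_p = √[μ(2/r₁ − 1/a_t)] = 9.547867 km/s.
First burn Δv₁ = |v_p − v₁| = 2.4094 km/s.
At r₂, v₂ = √(μ/r₂) = 2.4516 km/s.
Transfer-orbit speed at r₂: v_a = √[μ(2/r₂ − 1/a_t)] = 1.1262 km/s.
Second burn Δv₂ = |v₂ − v_a| = 1.3254 km/s.
Total Δv = Δv₁ + Δv₂ = 3.735 km/s.

Δv = 3.73 km/s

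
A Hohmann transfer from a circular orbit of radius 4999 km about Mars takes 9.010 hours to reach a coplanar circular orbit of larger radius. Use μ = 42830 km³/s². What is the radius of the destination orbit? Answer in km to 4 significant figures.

Transfer time t = 9.010 hours = 32436 s, and t = π√(a_t³/μ).
So a_t = (μ t²/π²)^(1/3) = (42830 × (32436)² / π²)^(1/3) = 16590 km.
Since a_t = (r₁ + r₂)/2, r₂ = 2a_t − r₁ = 2×16590 − 4999 = 28181 km.

r₂ = 28180 km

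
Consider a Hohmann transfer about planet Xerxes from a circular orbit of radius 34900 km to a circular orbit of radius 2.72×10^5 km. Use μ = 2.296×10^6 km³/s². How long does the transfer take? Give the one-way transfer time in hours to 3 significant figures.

Transfer-ellipse semi-major axis a_t = (r₁ + r₂)/2 = (34900 + 2.720×10^5)/2 = 1.5345×10^5 km.
Half the transfer-orbit period gives t = π√(a_t³/μ) = 1.246×10^5 s.
Converting: 1.246×10^5 s ÷ 3600 s/hour = 34.6 hours.

t = 34.6 hours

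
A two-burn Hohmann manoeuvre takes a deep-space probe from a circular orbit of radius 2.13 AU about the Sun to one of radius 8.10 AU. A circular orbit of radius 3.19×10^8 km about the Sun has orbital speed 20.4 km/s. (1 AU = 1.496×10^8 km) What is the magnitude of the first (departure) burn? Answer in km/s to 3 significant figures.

Δv₁ = 5.27 km/s

From the circular-orbit relation v² = μ/r at r = 3.19×10^8 km: μ = v²r = (20.4)² × 3.19×10^8 = 1.32755×10^11 km³/s².
In km: r₁ = 2.13 × 1.496×10^8 = 3.18648×10^8 km; r₂ = 8.10 × 1.496×10^8 = 1.21176×10^9 km.
Transfer-ellipse semi-major axis a_t = (r₁ + r₂)/2 = (3.18648×10^8 + 1.21176×10^9)/2 = 7.65204×10^8 km.
Circular speed at r = 3.18648×10^8 km: v_c = √(μ/r) = 20.4113 km/s.
Transfer-orbit speed at the same r (vis-viva, a = a_t): v_t = √[μ(2/r − 1/a_t)] = 25.6856 km/s.
Δv₁ = |v_t − v_c| = |25.6856 − 20.4113| = 5.274 km/s.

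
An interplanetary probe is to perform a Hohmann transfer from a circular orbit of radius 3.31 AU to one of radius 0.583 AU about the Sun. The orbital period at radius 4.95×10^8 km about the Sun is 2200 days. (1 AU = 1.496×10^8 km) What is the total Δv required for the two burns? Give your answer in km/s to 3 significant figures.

From Kepler's third law T² = 4π²r³/μ at r = 4.95×10^8 km, T = 2200 days = 2200 × 86400 s = 1.9008×10^8 s: μ = 4π²r³/T² = 1.32526×10^11 km³/s².
In km: r₁ = 3.31 × 1.496×10^8 = 4.95176×10^8 km; r₂ = 0.583 × 1.496×10^8 = 8.72168×10^7 km.
Semi-major axis of the transfer orbit: a_t = (4.95176×10^8 + 8.72168×10^7)/2 = 2.911964×10^8 km.
At r₁ the circular-orbit speed is v₁ = √(μ/r₁) = 16.3596 km/s.
Transfer-orbit speed at r₁ (vis-viva): v_a = √[μ(2/r₁ − 1/a_t)] = 8.95320 km/s.
First burn Δv₁ = |v_a − v₁| = 7.406 km/s.
At r₂, v₂ = √(μ/r₂) = 38.98 km/s.
Transfer-orbit speed at r₂: v_p = √[μ(2/r₂ − 1/a_t)] = 50.83 km/s.
Second burn Δv₂ = |v₂ − v_p| = 11.85 km/s.
Δv = Δv₁ + Δv₂ = 7.406 + 11.85 = 19.26 km/s.

Δv = 19.3 km/s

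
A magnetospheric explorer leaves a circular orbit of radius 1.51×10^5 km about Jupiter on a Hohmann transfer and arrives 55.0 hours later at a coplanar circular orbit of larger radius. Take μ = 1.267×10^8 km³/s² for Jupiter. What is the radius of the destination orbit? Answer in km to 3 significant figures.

Transfer time t = 55.0 hours = 1.980×10^5 s, and t = π√(a_t³/μ).
So a_t = (μ t²/π²)^(1/3) = (1.267×10^8 × (1.980×10^5)² / π²)^(1/3) = 7.9543×10^5 km.
Since a_t = (r₁ + r₂)/2, r₂ = 2a_t − r₁ = 2×7.9543×10^5 − 1.510×10^5 = 1.43986×10^6 km.

r₂ = 1.44×10^6 km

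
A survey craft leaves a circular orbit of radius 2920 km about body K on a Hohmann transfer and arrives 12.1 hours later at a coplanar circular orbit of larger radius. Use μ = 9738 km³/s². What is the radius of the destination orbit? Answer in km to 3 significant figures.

Transfer time t = 12.1 hours = 43560 s, and t = π√(a_t³/μ).
So a_t = (μ t²/π²)^(1/3) = (9738 × (43560)² / π²)^(1/3) = 12325 km.
Since a_t = (r₁ + r₂)/2, r₂ = 2a_t − r₁ = 2×12325 − 2920 = 21730 km.

r₂ = 21700 km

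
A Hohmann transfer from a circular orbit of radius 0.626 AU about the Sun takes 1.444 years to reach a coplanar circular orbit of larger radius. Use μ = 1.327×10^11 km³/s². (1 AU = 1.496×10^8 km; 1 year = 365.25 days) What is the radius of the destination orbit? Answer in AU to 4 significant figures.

In km: r₁ = 0.626 × 1.496×10^8 = 9.36496×10^7 km.
Transfer time t = 1.444 years × 365.25 × 86400 s = 4.55691744×10^7 s, and t = π√(a_t³/μ).
So a_t = (μ t²/π²)^(1/3) = (1.327×10^11 × (4.55691744×10^7)² / π²)^(1/3) = 3.0337×10^8 km.
Since a_t = (r₁ + r₂)/2, r₂ = 2a_t − r₁ = 2×3.0337×10^8 − 9.36496×10^7 = 5.130904×10^8 km.
In AU: r₂ = 5.130904×10^8 / 1.496×10^8 = 3.430 AU.

r₂ = 3.430 AU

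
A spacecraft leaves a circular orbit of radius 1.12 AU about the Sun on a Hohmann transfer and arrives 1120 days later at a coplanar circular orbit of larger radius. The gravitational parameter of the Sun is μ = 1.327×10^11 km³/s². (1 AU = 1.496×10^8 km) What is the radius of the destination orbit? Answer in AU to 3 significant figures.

r₂ = 5.58 AU

In km: r₁ = 1.12 × 1.496×10^8 = 1.67552×10^8 km.
Transfer time t = 1120 days = 9.6768×10^7 s, and t = π√(a_t³/μ).
So a_t = (μ t²/π²)^(1/3) = (1.327×10^11 × (9.6768×10^7)² / π²)^(1/3) = 5.0120×10^8 km.
Since a_t = (r₁ + r₂)/2, r₂ = 2a_t − r₁ = 2×5.0120×10^8 − 1.67552×10^8 = 8.34848×10^8 km.
In AU: r₂ = 8.34848×10^8 / 1.496×10^8 = 5.58 AU.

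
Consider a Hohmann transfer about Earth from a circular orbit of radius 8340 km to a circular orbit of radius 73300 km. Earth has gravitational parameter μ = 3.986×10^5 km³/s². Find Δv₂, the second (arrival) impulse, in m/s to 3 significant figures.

Semi-major axis of the transfer orbit: a_t = (8340 + 73300)/2 = 40820 km.
On the circular orbit at r = 73300 km, v_c = √(μ/r) = 2.332 km/s.
Vis-viva on the transfer ellipse at r = 73300 km gives v_t = √[μ(2/r − 1/a_t)] = 1.054 km/s.
Δv₂ = |v_t − v_c| = |1.054 − 2.332| = 1.278 km/s.

Δv₂ = 1280 m/s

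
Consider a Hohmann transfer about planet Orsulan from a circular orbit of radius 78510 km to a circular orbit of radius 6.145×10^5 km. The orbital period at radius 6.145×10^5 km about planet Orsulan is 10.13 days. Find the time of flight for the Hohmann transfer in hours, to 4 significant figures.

t = 51.47 hours

From Kepler's third law T² = 4π²r³/μ at r = 6.145×10^5 km, T = 10.13 days = 10.13 × 86400 s = 8.75232×10^5 s: μ = 4π²r³/T² = 1.19586×10^7 km³/s².
The Hohmann ellipse has a_t = (r₁ + r₂)/2 = 3.46505×10^5 km.
Transfer time t = π√(a_t³/μ) = π√((3.46505×10^5)³ / 1.19586×10^7) = 1.853×10^5 s.
Converting: 1.853×10^5 s ÷ 3600 s/hour = 51.47 hours.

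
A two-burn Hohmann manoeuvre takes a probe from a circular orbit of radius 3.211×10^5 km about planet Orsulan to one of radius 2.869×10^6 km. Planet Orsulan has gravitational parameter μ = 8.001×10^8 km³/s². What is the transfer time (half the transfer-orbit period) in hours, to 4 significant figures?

Semi-major axis of the transfer orbit: a_t = (3.211×10^5 + 2.869×10^6)/2 = 1.59505×10^6 km.
By Kepler's third law the transfer-orbit period is T = 2π√(a_t³/μ), so t = T/2 = 2.2374×10^5 s.
Converting: 2.2374×10^5 s ÷ 3600 s/hour = 62.15 hours.

t = 62.15 hours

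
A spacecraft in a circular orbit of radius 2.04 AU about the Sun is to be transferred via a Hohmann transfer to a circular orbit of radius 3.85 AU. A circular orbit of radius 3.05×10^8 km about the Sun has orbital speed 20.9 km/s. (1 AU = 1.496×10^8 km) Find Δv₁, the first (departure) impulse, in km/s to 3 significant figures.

Δv₁ = 3.00 km/s

From the circular-orbit relation v² = μ/r at r = 3.05×10^8 km: μ = v²r = (20.9)² × 3.05×10^8 = 1.33227×10^11 km³/s².
In km: r₁ = 2.04 × 1.496×10^8 = 3.05184×10^8 km; r₂ = 3.85 × 1.496×10^8 = 5.7596×10^8 km.
Semi-major axis of the transfer orbit: a_t = (3.05184×10^8 + 5.7596×10^8)/2 = 4.40572×10^8 km.
Circular speed at r = 3.05184×10^8 km: v_c = √(μ/r) = 20.8937 km/s.
Transfer-orbit speed at the same r (vis-viva, a = a_t): v_t = √[μ(2/r − 1/a_t)] = 23.8893 km/s.
Δv₁ = |v_t − v_c| = |23.8893 − 20.8937| = 2.996 km/s.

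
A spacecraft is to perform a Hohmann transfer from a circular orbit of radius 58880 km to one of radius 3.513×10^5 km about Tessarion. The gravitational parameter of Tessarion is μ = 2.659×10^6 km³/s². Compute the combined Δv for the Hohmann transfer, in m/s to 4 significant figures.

Semi-major axis of the transfer orbit: a_t = (58880 + 3.513×10^5)/2 = 2.0509×10^5 km.
At r₁ the circular-orbit speed is v₁ = √(μ/r₁) = 6.720 km/s.
On the transfer ellipse at r₁, v² = μ(2/r − 1/a) gives v_p = √[μ(2/r₁ − 1/a_t)] = 8.795 km/s.
First burn Δv₁ = |v_p − v₁| = 2.075 km/s.
Circular speed at r₂: v₂ = √(μ/r₂) = 2.751 km/s.
Transfer-orbit speed at r₂: v_a = √[μ(2/r₂ − 1/a_t)] = 1.474 km/s.
Second burn Δv₂ = |v₂ − v_a| = 1.277 km/s.
Total Δv = Δv₁ + Δv₂ = 3.352 km/s.

Δv = 3352 m/s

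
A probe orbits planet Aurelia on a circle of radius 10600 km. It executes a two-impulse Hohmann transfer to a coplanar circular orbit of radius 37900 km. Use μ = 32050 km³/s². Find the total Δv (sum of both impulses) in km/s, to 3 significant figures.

Δv = 0.747 km/s

The Hohmann ellipse has a_t = (r₁ + r₂)/2 = 24250 km.
Circular speed at r₁: v₁ = √(μ/r₁) = √(32050/10600) = 1.739 km/s.
Transfer-orbit speed at r₁ (vis-viva): v_p = √[μ(2/r₁ − 1/a_t)] = 2.174 km/s.
First burn Δv₁ = |v_p − v₁| = 0.4350 km/s.
At r₂, v₂ = √(μ/r₂) = 0.9196 km/s.
Transfer-orbit speed at r₂: v_a = √[μ(2/r₂ − 1/a_t)] = 0.6080 km/s.
Second burn Δv₂ = |v₂ − v_a| = 0.3116 km/s.
Δv = Δv₁ + Δv₂ = 0.4350 + 0.3116 = 0.7466 km/s.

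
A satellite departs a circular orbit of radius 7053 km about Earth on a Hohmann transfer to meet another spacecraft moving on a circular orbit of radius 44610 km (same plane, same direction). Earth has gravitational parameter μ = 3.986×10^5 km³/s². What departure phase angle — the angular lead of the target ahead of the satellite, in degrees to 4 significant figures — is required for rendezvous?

The Hohmann ellipse has a_t = (r₁ + r₂)/2 = 25831.5 km.
Transfer time t = π√(a_t³/μ) = 20659 s.
Target angular speed ω₂ = √(μ/r₂³) = 6.7007×10^-5 rad/s.
Angle swept by the target during transfer: ω₂·t = 1.3843 rad = 79.31°.
The satellite traverses 180° on the transfer ellipse, so the target must lead by 180° − 79.31° = 100.7°.

φ = 100.7°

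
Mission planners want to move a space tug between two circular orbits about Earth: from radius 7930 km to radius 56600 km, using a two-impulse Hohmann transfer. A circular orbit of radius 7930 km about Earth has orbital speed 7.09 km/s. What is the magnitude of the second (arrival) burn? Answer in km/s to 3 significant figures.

From the circular-orbit relation v² = μ/r at r = 7930 km: μ = v²r = (7.09)² × 7930 = 3.98626×10^5 km³/s².
Transfer-ellipse semi-major axis a_t = (r₁ + r₂)/2 = (7930 + 56600)/2 = 32265 km.
On the circular orbit at r = 56600 km, v_c = √(μ/r) = 2.654 km/s.
Vis-viva on the transfer ellipse at r = 56600 km gives v_t = √[μ(2/r − 1/a_t)] = 1.316 km/s.
Δv₂ = |v_t − v_c| = |1.316 − 2.654| = 1.338 km/s.

Δv₂ = 1.34 km/s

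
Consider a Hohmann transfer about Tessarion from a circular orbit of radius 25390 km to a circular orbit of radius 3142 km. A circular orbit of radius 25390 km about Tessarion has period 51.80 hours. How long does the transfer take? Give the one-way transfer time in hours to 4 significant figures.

t = 10.91 hours

From Kepler's third law T² = 4π²r³/μ at r = 25390 km, T = 51.80 hours = 51.80 × 3600 s = 1.8648×10^5 s: μ = 4π²r³/T² = 18581.6 km³/s².
Transfer-ellipse semi-major axis a_t = (r₁ + r₂)/2 = (25390 + 3142)/2 = 14266 km.
Transfer time t = π√(a_t³/μ) = π√((14266)³ / 18581.6) = 39270 s.
Converting: 39270 s ÷ 3600 s/hour = 10.91 hours.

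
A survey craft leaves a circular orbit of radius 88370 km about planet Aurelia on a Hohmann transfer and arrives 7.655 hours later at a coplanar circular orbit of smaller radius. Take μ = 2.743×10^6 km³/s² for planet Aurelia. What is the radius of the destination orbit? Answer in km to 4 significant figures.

Transfer time t = 7.655 hours = 27558 s, and t = π√(a_t³/μ).
So a_t = (μ t²/π²)^(1/3) = (2.743×10^6 × (27558)² / π²)^(1/3) = 59540 km.
Since a_t = (r₁ + r₂)/2, r₂ = 2a_t − r₁ = 2×59540 − 88370 = 30710 km.

r₂ = 30710 km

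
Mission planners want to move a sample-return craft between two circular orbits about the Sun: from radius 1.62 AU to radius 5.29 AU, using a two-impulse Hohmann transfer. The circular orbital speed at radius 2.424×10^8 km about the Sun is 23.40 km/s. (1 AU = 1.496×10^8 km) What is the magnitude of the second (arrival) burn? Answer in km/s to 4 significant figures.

From the circular-orbit relation v² = μ/r at r = 2.424×10^8 km: μ = v²r = (23.40)² × 2.424×10^8 = 1.32729×10^11 km³/s².
In km: r₁ = 1.62 × 1.496×10^8 = 2.42352×10^8 km; r₂ = 5.29 × 1.496×10^8 = 7.91384×10^8 km.
Semi-major axis of the transfer orbit: a_t = (2.42352×10^8 + 7.91384×10^8)/2 = 5.16868×10^8 km.
On the circular orbit at r = 7.91384×10^8 km, v_c = √(μ/r) = 12.951 km/s.
Transfer-orbit speed at the same r (vis-viva, a = a_t): v_t = √[μ(2/r − 1/a_t)] = 8.8679 km/s.
Δv₂ = |v_t − v_c| = |8.8679 − 12.951| = 4.083 km/s.

Δv₂ = 4.083 km/s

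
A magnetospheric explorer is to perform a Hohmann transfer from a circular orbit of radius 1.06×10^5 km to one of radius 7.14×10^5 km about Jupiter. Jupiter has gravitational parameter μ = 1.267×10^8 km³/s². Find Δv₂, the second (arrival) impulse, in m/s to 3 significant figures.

Δv₂ = 6550 m/s

Transfer-ellipse semi-major axis a_t = (r₁ + r₂)/2 = (1.060×10^5 + 7.140×10^5)/2 = 4.100×10^5 km.
Circular speed at r = 7.140×10^5 km: v_c = √(μ/r) = 13.321 km/s.
Transfer-orbit speed at the same r (vis-viva, a = a_t): v_t = √[μ(2/r − 1/a_t)] = 6.7733 km/s.
Δv₂ = |v_t − v_c| = |6.7733 − 13.321| = 6.548 km/s.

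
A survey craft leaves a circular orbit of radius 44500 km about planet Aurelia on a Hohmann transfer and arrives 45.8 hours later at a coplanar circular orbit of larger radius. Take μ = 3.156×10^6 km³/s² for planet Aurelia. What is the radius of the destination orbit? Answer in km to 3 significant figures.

Transfer time t = 45.8 hours = 1.6488×10^5 s, and t = π√(a_t³/μ).
So a_t = (μ t²/π²)^(1/3) = (3.156×10^6 × (1.6488×10^5)² / π²)^(1/3) = 2.0562×10^5 km.
Since a_t = (r₁ + r₂)/2, r₂ = 2a_t − r₁ = 2×2.0562×10^5 − 44500 = 3.6674×10^5 km.

r₂ = 3.67×10^5 km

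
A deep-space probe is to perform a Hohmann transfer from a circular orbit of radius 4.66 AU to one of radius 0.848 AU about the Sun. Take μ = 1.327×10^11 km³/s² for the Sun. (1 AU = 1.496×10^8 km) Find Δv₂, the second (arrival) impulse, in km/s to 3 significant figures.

Δv₂ = 9.73 km/s

In km: r₁ = 4.66 × 1.496×10^8 = 6.97136×10^8 km; r₂ = 0.848 × 1.496×10^8 = 1.268608×10^8 km.
Transfer-ellipse semi-major axis a_t = (r₁ + r₂)/2 = (6.97136×10^8 + 1.268608×10^8)/2 = 4.119984×10^8 km.
On the circular orbit at r = 1.268608×10^8 km, v_c = √(μ/r) = 32.342 km/s.
Transfer-orbit speed at the same r (vis-viva, a = a_t): v_t = √[μ(2/r − 1/a_t)] = 42.071 km/s.
Δv₂ = |v_t − v_c| = |42.071 − 32.342| = 9.729 km/s.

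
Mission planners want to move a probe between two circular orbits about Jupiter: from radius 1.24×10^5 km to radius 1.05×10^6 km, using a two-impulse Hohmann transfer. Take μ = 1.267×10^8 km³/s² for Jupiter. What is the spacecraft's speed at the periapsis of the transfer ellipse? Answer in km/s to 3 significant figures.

The Hohmann ellipse has a_t = (r₁ + r₂)/2 = 5.870×10^5 km.
The periapsis of the transfer ellipse is at r = 1.240×10^5 km.
Vis-viva: v = √[μ(2/r − 1/a_t)] = √[1.267×10^8 × (2/1.240×10^5 − 1/5.870×10^5)] = 42.75 km/s.

v = 42.8 km/s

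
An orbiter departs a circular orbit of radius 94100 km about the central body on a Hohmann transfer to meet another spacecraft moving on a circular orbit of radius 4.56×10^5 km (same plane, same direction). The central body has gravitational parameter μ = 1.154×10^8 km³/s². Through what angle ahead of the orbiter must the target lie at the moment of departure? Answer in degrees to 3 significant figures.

φ = 95.7°

Semi-major axis of the transfer orbit: a_t = (94100 + 4.560×10^5)/2 = 2.7505×10^5 km.
The half-period of the transfer ellipse is t = π√(a_t³/μ) = 42186 s.
Target angular speed ω₂ = √(μ/r₂³) = 3.4886×10^-5 rad/s.
Angle swept by the target during transfer: ω₂·t = 1.4717 rad = 84.32°.
The orbiter traverses 180° on the transfer ellipse, so the target must lead by 180° − 84.32° = 95.7°.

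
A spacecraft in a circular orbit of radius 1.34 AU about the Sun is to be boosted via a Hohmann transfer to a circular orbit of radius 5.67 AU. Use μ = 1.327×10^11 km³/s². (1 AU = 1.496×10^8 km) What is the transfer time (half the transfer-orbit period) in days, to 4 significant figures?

In km: r₁ = 1.34 × 1.496×10^8 = 2.00464×10^8 km; r₂ = 5.67 × 1.496×10^8 = 8.48232×10^8 km.
The Hohmann ellipse has a_t = (r₁ + r₂)/2 = 5.24348×10^8 km.
Half the transfer-orbit period gives t = π√(a_t³/μ) = 1.035×10^8 s.
Converting: 1.035×10^8 s ÷ 86400 s/day = 1198 days.

t = 1198 days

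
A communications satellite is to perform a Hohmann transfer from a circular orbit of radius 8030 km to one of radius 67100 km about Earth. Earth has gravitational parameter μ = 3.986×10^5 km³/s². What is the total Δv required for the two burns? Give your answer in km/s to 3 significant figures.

Δv = 3.68 km/s

Transfer-ellipse semi-major axis a_t = (r₁ + r₂)/2 = (8030 + 67100)/2 = 37565 km.
At r₁ the circular-orbit speed is v₁ = √(μ/r₁) = 7.045 km/s.
Transfer-orbit speed at r₁ (vis-viva equation): v_p = √[μ(2/r₁ − 1/a_t)] = 9.416 km/s.
First burn Δv₁ = |v_p − v₁| = 2.371 km/s.
At r₂, v₂ = √(μ/r₂) = 2.437 km/s.
Transfer-orbit speed at r₂: v_a = √[μ(2/r₂ − 1/a_t)] = 1.127 km/s.
Second burn Δv₂ = |v₂ − v_a| = 1.310 km/s.
Δv = Δv₁ + Δv₂ = 2.371 + 1.310 = 3.681 km/s.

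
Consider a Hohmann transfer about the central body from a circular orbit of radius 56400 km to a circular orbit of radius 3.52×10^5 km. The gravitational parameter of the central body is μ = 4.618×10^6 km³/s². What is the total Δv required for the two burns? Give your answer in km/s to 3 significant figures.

Δv = 4.55 km/s

Semi-major axis of the transfer orbit: a_t = (56400 + 3.520×10^5)/2 = 2.042×10^5 km.
Circular speed at r₁: v₁ = √(μ/r₁) = √(4.618×10^6/56400) = 9.04873 km/s.
On the transfer ellipse at r₁, vis-viva equation gives v_p = √[μ(2/r₁ − 1/a_t)] = 11.8804 km/s.
First burn Δv₁ = |v_p − v₁| = 2.832 km/s.
Circular speed at r₂: v₂ = √(μ/r₂) = 3.622 km/s.
Transfer-orbit speed at r₂: v_a = √[μ(2/r₂ − 1/a_t)] = 1.904 km/s.
Second burn Δv₂ = |v₂ − v_a| = 1.718 km/s.
Total Δv = Δv₁ + Δv₂ = 4.550 km/s.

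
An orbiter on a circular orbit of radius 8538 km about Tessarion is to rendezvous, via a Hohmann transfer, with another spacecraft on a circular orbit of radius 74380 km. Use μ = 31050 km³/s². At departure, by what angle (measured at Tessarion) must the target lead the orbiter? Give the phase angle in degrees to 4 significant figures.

The Hohmann ellipse has a_t = (r₁ + r₂)/2 = 41459 km.
The half-period of the transfer ellipse is t = π√(a_t³/μ) = 1.505×10^5 s.
The target's mean motion on its circular orbit is ω₂ = √(μ/r₂³) = 8.687×10^-6 rad/s.
Angle swept by the target during transfer: ω₂·t = 1.3074 rad = 74.91°.
Arrival is 180° from departure on the ellipse, so φ = 180° − 74.91° = 105.1°.

φ = 105.1°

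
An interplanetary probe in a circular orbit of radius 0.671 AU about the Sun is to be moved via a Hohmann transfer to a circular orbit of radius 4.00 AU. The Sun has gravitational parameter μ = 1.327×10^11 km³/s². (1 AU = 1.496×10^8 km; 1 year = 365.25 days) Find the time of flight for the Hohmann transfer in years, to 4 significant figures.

t = 1.785 years

In km: r₁ = 0.671 × 1.496×10^8 = 1.003816×10^8 km; r₂ = 4.00 × 1.496×10^8 = 5.984×10^8 km.
Transfer-ellipse semi-major axis a_t = (r₁ + r₂)/2 = (1.003816×10^8 + 5.984×10^8)/2 = 3.493908×10^8 km.
Half the transfer-orbit period gives t = π√(a_t³/μ) = 5.632×10^7 s.
Converting: 5.632×10^7 s ÷ 3.15576×10^7 s/year (365.25 × 86400) = 1.785 years.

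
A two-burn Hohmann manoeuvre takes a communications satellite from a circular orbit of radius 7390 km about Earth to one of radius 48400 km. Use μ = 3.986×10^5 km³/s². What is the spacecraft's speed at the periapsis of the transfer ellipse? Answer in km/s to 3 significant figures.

v = 9.67 km/s

Semi-major axis of the transfer orbit: a_t = (7390 + 48400)/2 = 27895 km.
At periapsis, r = 7390 km.
Applying v² = μ(2/r − 1/a_t): v = 9.674 km/s.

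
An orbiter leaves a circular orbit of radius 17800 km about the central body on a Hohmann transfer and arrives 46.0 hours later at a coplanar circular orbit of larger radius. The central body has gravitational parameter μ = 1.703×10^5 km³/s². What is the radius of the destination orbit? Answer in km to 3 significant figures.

r₂ = 1.38×10^5 km

Transfer time t = 46.0 hours = 1.656×10^5 s, and t = π√(a_t³/μ).
So a_t = (μ t²/π²)^(1/3) = (1.703×10^5 × (1.656×10^5)² / π²)^(1/3) = 77925 km.
Since a_t = (r₁ + r₂)/2, r₂ = 2a_t − r₁ = 2×77925 − 17800 = 1.3805×10^5 km.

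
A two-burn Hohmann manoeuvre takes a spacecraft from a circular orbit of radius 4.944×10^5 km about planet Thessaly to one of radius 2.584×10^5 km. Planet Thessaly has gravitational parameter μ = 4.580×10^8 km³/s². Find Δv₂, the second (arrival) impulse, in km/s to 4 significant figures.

Δv₂ = 6.150 km/s

Semi-major axis of the transfer orbit: a_t = (4.944×10^5 + 2.584×10^5)/2 = 3.764×10^5 km.
On the circular orbit at r = 2.584×10^5 km, v_c = √(μ/r) = 42.10 km/s.
Transfer-orbit speed at the same r (vis-viva, a = a_t): v_t = √[μ(2/r − 1/a_t)] = 48.25 km/s.
Δv₂ = |v_t − v_c| = |48.25 − 42.10| = 6.150 km/s.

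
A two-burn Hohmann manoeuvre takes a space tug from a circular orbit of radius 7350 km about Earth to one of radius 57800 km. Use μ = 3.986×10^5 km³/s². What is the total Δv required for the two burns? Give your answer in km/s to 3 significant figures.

The Hohmann ellipse has a_t = (r₁ + r₂)/2 = 32575 km.
Circular speed at r₁: v₁ = √(μ/r₁) = √(3.986×10^5/7350) = 7.364 km/s.
Transfer-orbit speed at r₁ (vis-viva equation): v_p = √[μ(2/r₁ − 1/a_t)] = 9.809 km/s.
First burn Δv₁ = |v_p − v₁| = 2.445 km/s.
Circular speed at r₂: v₂ = √(μ/r₂) = 2.626 km/s.
Transfer-orbit speed at r₂: v_a = √[μ(2/r₂ − 1/a_t)] = 1.247 km/s.
Second burn Δv₂ = |v₂ − v_a| = 1.379 km/s.
Total Δv = Δv₁ + Δv₂ = 3.824 km/s.

Δv = 3.82 km/s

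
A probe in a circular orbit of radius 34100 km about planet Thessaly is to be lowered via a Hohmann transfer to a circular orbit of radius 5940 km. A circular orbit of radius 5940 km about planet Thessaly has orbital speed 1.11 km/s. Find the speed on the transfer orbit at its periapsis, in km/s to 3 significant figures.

v = 1.45 km/s

From the circular-orbit relation v² = μ/r at r = 5940 km: μ = v²r = (1.11)² × 5940 = 7318.67 km³/s².
The Hohmann ellipse has a_t = (r₁ + r₂)/2 = 20020 km.
The periapsis of the transfer ellipse is at r = 5940 km.
From the vis-viva equation, v = √[μ(2/r − 1/a_t)] = 1.449 km/s.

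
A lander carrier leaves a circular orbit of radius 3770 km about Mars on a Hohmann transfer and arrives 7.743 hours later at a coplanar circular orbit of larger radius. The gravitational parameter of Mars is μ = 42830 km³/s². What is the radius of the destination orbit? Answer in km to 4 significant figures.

Transfer time t = 7.743 hours = 27874.8 s, and t = π√(a_t³/μ).
So a_t = (μ t²/π²)^(1/3) = (42830 × (27874.8)² / π²)^(1/3) = 14995 km.
Since a_t = (r₁ + r₂)/2, r₂ = 2a_t − r₁ = 2×14995 − 3770 = 26220 km.

r₂ = 26220 km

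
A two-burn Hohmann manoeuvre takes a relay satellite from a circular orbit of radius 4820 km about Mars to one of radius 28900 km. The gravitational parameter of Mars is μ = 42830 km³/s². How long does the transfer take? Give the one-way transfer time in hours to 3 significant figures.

t = 9.23 hours

Semi-major axis of the transfer orbit: a_t = (4820 + 28900)/2 = 16860 km.
By Kepler's third law the transfer-orbit period is T = 2π√(a_t³/μ), so t = T/2 = 33230 s.
Converting: 33230 s ÷ 3600 s/hour = 9.23 hours.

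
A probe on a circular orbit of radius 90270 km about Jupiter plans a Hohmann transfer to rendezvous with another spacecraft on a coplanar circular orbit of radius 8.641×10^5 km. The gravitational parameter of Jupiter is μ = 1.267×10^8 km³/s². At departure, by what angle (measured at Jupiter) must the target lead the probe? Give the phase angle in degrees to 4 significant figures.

φ = 106.1°

Transfer-ellipse semi-major axis a_t = (r₁ + r₂)/2 = (90270 + 8.641×10^5)/2 = 4.77185×10^5 km.
Transfer time t = π√(a_t³/μ) = 92001 s.
Target angular speed ω₂ = √(μ/r₂³) = 1.4013×10^-5 rad/s.
Angle swept by the target during transfer: ω₂·t = 1.2892 rad = 73.87°.
Arrival is 180° from departure on the ellipse, so φ = 180° − 73.87° = 106.1°.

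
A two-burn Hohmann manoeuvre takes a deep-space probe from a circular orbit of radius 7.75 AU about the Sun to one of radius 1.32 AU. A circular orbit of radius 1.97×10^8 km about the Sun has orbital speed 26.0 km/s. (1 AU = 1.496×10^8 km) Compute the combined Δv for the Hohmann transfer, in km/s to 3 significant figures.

From the circular-orbit relation v² = μ/r at r = 1.97×10^8 km: μ = v²r = (26.0)² × 1.97×10^8 = 1.33172×10^11 km³/s².
In km: r₁ = 7.75 × 1.496×10^8 = 1.1594×10^9 km; r₂ = 1.32 × 1.496×10^8 = 1.97472×10^8 km.
The Hohmann ellipse has a_t = (r₁ + r₂)/2 = 6.78436×10^8 km.
Circular speed at r₁: v₁ = √(μ/r₁) = √(1.33172×10^11/1.1594×10^9) = 10.717 km/s.
Transfer-orbit speed at r₁ (v² = μ(2/r − 1/a)): v_a = √[μ(2/r₁ − 1/a_t)] = 5.7821 km/s.
First burn Δv₁ = |v_a − v₁| = 4.935 km/s.
Circular speed at r₂: v₂ = √(μ/r₂) = 25.969 km/s.
Transfer-orbit speed at r₂: v_p = √[μ(2/r₂ − 1/a_t)] = 33.948 km/s.
Second burn Δv₂ = |v₂ − v_p| = 7.979 km/s.
Δv = Δv₁ + Δv₂ = 4.935 + 7.979 = 12.91 km/s.

Δv = 12.9 km/s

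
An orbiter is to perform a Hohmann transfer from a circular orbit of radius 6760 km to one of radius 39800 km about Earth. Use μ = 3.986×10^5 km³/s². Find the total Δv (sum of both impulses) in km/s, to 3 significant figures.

The Hohmann ellipse has a_t = (r₁ + r₂)/2 = 23280 km.
Circular speed at r₁: v₁ = √(μ/r₁) = √(3.986×10^5/6760) = 7.678834 km/s.
Transfer-orbit speed at r₁ (v² = μ(2/r − 1/a)): v_p = √[μ(2/r₁ − 1/a_t)] = 10.04027 km/s.
First burn Δv₁ = |v_p − v₁| = 2.3614 km/s.
At r₂, v₂ = √(μ/r₂) = 3.16466 km/s.
Transfer-orbit speed at r₂: v_a = √[μ(2/r₂ − 1/a_t)] = 1.70533 km/s.
Second burn Δv₂ = |v₂ − v_a| = 1.4593 km/s.
Total Δv = Δv₁ + Δv₂ = 3.821 km/s.

Δv = 3.82 km/s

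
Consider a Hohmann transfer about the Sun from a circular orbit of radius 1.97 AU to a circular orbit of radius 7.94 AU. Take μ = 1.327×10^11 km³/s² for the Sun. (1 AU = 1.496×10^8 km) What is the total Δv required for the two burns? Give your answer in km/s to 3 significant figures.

Δv = 9.55 km/s

In km: r₁ = 1.97 × 1.496×10^8 = 2.94712×10^8 km; r₂ = 7.94 × 1.496×10^8 = 1.187824×10^9 km.
The Hohmann ellipse has a_t = (r₁ + r₂)/2 = 7.41268×10^8 km.
Circular speed at r₁: v₁ = √(μ/r₁) = √(1.327×10^11/2.94712×10^8) = 21.2196 km/s.
On the transfer ellipse at r₁, vis-viva gives v_p = √[μ(2/r₁ − 1/a_t)] = 26.8612 km/s.
First burn Δv₁ = |v_p − v₁| = 5.642 km/s.
Circular speed at r₂: v₂ = √(μ/r₂) = 10.57 km/s.
Transfer-orbit speed at r₂: v_a = √[μ(2/r₂ − 1/a_t)] = 6.665 km/s.
Second burn Δv₂ = |v₂ − v_a| = 3.905 km/s.
Δv = Δv₁ + Δv₂ = 5.642 + 3.905 = 9.547 km/s.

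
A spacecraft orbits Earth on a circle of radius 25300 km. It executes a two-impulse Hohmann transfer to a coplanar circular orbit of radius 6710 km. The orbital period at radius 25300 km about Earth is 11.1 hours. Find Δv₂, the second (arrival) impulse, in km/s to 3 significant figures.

From Kepler's third law T² = 4π²r³/μ at r = 25300 km, T = 11.1 hours = 11.1 × 3600 s = 39960 s: μ = 4π²r³/T² = 4.00378×10^5 km³/s².
The Hohmann ellipse has a_t = (r₁ + r₂)/2 = 16005 km.
Circular speed at r = 6710 km: v_c = √(μ/r) = 7.725 km/s.
Transfer-orbit speed at the same r (vis-viva, a = a_t): v_t = √[μ(2/r − 1/a_t)] = 9.712 km/s.
Δv₂ = |v_t − v_c| = |9.712 − 7.725| = 1.987 km/s.

Δv₂ = 1.99 km/s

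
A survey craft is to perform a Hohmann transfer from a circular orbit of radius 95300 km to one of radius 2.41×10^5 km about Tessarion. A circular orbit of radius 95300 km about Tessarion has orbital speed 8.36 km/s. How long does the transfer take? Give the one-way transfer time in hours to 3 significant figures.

From the circular-orbit relation v² = μ/r at r = 95300 km: μ = v²r = (8.36)² × 95300 = 6.66048×10^6 km³/s².
Transfer-ellipse semi-major axis a_t = (r₁ + r₂)/2 = (95300 + 2.410×10^5)/2 = 1.6815×10^5 km.
By Kepler's third law the transfer-orbit period is T = 2π√(a_t³/μ), so t = T/2 = 83930 s.
Converting: 83930 s ÷ 3600 s/hour = 23.3 hours.

t = 23.3 hours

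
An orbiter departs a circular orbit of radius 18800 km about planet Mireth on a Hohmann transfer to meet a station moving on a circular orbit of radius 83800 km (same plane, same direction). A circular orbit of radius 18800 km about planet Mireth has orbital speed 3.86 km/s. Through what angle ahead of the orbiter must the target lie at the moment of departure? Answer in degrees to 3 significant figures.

φ = 93.8°

From the circular-orbit relation v² = μ/r at r = 18800 km: μ = v²r = (3.86)² × 18800 = 2.80112×10^5 km³/s².
Transfer-ellipse semi-major axis a_t = (r₁ + r₂)/2 = (18800 + 83800)/2 = 51300 km.
Transfer time t = π√(a_t³/μ) = 68970 s.
Target angular speed ω₂ = √(μ/r₂³) = 2.1817×10^-5 rad/s.
Angle swept by the target during transfer: ω₂·t = 1.5047 rad = 86.21°.
Arrival is 180° from departure on the ellipse, so φ = 180° − 86.21° = 93.8°.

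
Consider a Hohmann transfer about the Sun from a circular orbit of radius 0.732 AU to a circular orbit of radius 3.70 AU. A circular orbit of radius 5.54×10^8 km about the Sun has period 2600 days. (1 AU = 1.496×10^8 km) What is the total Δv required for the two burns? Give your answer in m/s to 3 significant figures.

Δv = 16800 m/s

From Kepler's third law T² = 4π²r³/μ at r = 5.54×10^8 km, T = 2600 days = 2600 × 86400 s = 2.2464×10^8 s: μ = 4π²r³/T² = 1.33019×10^11 km³/s².
In km: r₁ = 0.732 × 1.496×10^8 = 1.095072×10^8 km; r₂ = 3.70 × 1.496×10^8 = 5.5352×10^8 km.
Transfer-ellipse semi-major axis a_t = (r₁ + r₂)/2 = (1.095072×10^8 + 5.5352×10^8)/2 = 3.315136×10^8 km.
At r₁ the circular-orbit speed is v₁ = √(μ/r₁) = 34.853 km/s.
Transfer-orbit speed at r₁ (vis-viva equation): v_p = √[μ(2/r₁ − 1/a_t)] = 45.035 km/s.
First burn Δv₁ = |v_p − v₁| = 10.18 km/s.
Circular speed at r₂: v₂ = √(μ/r₂) = 15.502 km/s.
Transfer-orbit speed at r₂: v_a = √[μ(2/r₂ − 1/a_t)] = 8.9097 km/s.
Second burn Δv₂ = |v₂ − v_a| = 6.592 km/s.
Total Δv = Δv₁ + Δv₂ = 16.77 km/s.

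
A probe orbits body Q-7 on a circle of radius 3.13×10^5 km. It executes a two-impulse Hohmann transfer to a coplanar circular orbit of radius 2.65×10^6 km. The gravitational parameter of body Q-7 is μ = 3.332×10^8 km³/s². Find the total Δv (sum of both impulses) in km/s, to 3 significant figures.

Δv = 17.1 km/s

The Hohmann ellipse has a_t = (r₁ + r₂)/2 = 1.4815×10^6 km.
Circular speed at r₁: v₁ = √(μ/r₁) = √(3.332×10^8/3.130×10^5) = 32.63 km/s.
Transfer-orbit speed at r₁ (v² = μ(2/r − 1/a)): v_p = √[μ(2/r₁ − 1/a_t)] = 43.64 km/s.
First burn Δv₁ = |v_p − v₁| = 11.01 km/s.
Circular speed at r₂: v₂ = √(μ/r₂) = 11.213 km/s.
Transfer-orbit speed at r₂: v_a = √[μ(2/r₂ − 1/a_t)] = 5.1541 km/s.
Second burn Δv₂ = |v₂ − v_a| = 6.059 km/s.
Δv = Δv₁ + Δv₂ = 11.01 + 6.059 = 17.07 km/s.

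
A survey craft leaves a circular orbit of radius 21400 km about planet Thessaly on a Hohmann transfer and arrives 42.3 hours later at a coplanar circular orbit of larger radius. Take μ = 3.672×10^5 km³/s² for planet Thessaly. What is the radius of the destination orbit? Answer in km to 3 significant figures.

r₂ = 1.69×10^5 km

Transfer time t = 42.3 hours = 1.5228×10^5 s, and t = π√(a_t³/μ).
So a_t = (μ t²/π²)^(1/3) = (3.672×10^5 × (1.5228×10^5)² / π²)^(1/3) = 95198 km.
Since a_t = (r₁ + r₂)/2, r₂ = 2a_t − r₁ = 2×95198 − 21400 = 1.68996×10^5 km.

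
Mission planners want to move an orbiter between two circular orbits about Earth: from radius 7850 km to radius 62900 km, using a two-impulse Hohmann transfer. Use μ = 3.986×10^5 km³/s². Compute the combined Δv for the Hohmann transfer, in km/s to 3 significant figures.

Semi-major axis of the transfer orbit: a_t = (7850 + 62900)/2 = 35375 km.
Circular speed at r₁: v₁ = √(μ/r₁) = √(3.986×10^5/7850) = 7.1258 km/s.
On the transfer ellipse at r₁, vis-viva gives v_p = √[μ(2/r₁ − 1/a_t)] = 9.5019 km/s.
First burn Δv₁ = |v_p − v₁| = 2.3761 km/s.
At r₂, v₂ = √(μ/r₂) = 2.51735 km/s.
Transfer-orbit speed at r₂: v_a = √[μ(2/r₂ − 1/a_t)] = 1.18585 km/s.
Second burn Δv₂ = |v₂ − v_a| = 1.3315 km/s.
Total Δv = Δv₁ + Δv₂ = 3.708 km/s.

Δv = 3.71 km/s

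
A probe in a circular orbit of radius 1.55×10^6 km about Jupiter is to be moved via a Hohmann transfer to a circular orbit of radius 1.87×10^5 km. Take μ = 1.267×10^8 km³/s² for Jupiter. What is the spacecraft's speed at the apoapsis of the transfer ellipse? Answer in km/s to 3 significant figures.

Transfer-ellipse semi-major axis a_t = (r₁ + r₂)/2 = (1.550×10^6 + 1.870×10^5)/2 = 8.685×10^5 km.
The apoapsis of the transfer ellipse is at r = 1.550×10^6 km.
From the vis-viva equation, v = √[μ(2/r − 1/a_t)] = 4.195 km/s.

v = 4.20 km/s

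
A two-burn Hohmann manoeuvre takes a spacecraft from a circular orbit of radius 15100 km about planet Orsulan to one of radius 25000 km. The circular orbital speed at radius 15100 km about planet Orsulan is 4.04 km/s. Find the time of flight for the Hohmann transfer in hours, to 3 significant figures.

From the circular-orbit relation v² = μ/r at r = 15100 km: μ = v²r = (4.04)² × 15100 = 2.46456×10^5 km³/s².
Transfer-ellipse semi-major axis a_t = (r₁ + r₂)/2 = (15100 + 25000)/2 = 20050 km.
Transfer time t = π√(a_t³/μ) = π√((20050)³ / 2.46456×10^5) = 17970 s.
Converting: 17970 s ÷ 3600 s/hour = 4.99 hours.

t = 4.99 hours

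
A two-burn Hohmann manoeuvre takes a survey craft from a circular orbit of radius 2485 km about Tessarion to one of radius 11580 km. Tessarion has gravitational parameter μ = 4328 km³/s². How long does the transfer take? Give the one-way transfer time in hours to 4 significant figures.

Semi-major axis of the transfer orbit: a_t = (2485 + 11580)/2 = 7032.5 km.
By Kepler's third law the transfer-orbit period is T = 2π√(a_t³/μ), so t = T/2 = 28162 s.
Converting: 28162 s ÷ 3600 s/hour = 7.823 hours.

t = 7.823 hours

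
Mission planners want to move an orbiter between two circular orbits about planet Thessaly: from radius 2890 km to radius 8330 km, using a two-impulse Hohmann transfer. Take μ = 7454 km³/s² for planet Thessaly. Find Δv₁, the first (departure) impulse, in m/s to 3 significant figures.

Transfer-ellipse semi-major axis a_t = (r₁ + r₂)/2 = (2890 + 8330)/2 = 5610 km.
Circular speed at r = 2890 km: v_c = √(μ/r) = 1.606 km/s.
Transfer-orbit speed at the same r (vis-viva, a = a_t): v_t = √[μ(2/r − 1/a_t)] = 1.957 km/s.
Δv₁ = |v_t − v_c| = |1.957 − 1.606| = 0.3510 km/s.

Δv₁ = 351 m/s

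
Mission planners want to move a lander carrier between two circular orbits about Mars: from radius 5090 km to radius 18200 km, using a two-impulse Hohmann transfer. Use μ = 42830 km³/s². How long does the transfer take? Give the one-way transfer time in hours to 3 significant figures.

Transfer-ellipse semi-major axis a_t = (r₁ + r₂)/2 = (5090 + 18200)/2 = 11645 km.
Transfer time t = π√(a_t³/μ) = π√((11645)³ / 42830) = 19080 s.
Converting: 19080 s ÷ 3600 s/hour = 5.30 hours.

t = 5.30 hours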